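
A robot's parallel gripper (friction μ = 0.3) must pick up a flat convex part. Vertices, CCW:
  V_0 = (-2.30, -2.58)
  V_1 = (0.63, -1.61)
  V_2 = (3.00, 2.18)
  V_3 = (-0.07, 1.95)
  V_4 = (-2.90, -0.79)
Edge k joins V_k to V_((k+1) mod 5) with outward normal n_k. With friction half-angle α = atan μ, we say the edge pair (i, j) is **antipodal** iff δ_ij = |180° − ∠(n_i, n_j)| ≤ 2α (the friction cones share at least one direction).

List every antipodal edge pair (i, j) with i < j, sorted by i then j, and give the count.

α = atan 0.3 = 16.70°;  2α = 33.40°
n_0 = (+0.3143, -0.9493)
n_1 = (+0.8479, -0.5302)
n_2 = (-0.0747, +0.9972)
n_3 = (-0.6956, +0.7184)
n_4 = (-0.9482, -0.3178)
  (0,1): δ = 140.34°  ·
  (0,2): δ = 14.03°  ✓
  (0,3): δ = 25.76°  ✓
  (0,4): δ = 90.21°  ·
  (1,2): δ = 53.70°  ·
  (1,3): δ = 13.91°  ✓
  (1,4): δ = 50.55°  ·
  (2,3): δ = 140.21°  ·
  (2,4): δ = 75.75°  ·
  (3,4): δ = 115.54°  ·
antipodal pairs: 3

count = 3; pairs: (0,2), (0,3), (1,3)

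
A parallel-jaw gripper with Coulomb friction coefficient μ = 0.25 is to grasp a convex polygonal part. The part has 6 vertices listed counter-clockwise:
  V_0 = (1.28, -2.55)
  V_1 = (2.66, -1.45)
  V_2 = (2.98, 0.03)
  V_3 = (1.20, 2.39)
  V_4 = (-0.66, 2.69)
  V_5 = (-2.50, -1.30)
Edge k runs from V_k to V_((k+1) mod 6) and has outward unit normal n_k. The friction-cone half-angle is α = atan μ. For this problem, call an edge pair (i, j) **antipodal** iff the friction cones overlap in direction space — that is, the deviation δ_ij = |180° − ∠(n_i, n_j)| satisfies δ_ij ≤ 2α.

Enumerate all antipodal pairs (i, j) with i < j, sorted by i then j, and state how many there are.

count = 3; pairs: (0,4), (1,4), (3,5)

α = atan 0.25 = 14.04°;  2α = 28.07°
n_0 = (+0.6233, -0.7820)
n_1 = (+0.9774, -0.2113)
n_2 = (+0.7984, +0.6022)
n_3 = (+0.1592, +0.9872)
n_4 = (-0.9081, +0.4188)
n_5 = (-0.3140, -0.9494)
  (0,1): δ = 140.76°  ·
  (0,2): δ = 91.53°  ·
  (0,3): δ = 47.72°  ·
  (0,4): δ = 26.68°  ✓
  (0,5): δ = 123.14°  ·
  (1,2): δ = 130.77°  ·
  (1,3): δ = 86.96°  ·
  (1,4): δ = 12.56°  ✓
  (1,5): δ = 83.90°  ·
  (2,3): δ = 136.19°  ·
  (2,4): δ = 61.78°  ·
  (2,5): δ = 34.68°  ·
  (3,4): δ = 105.59°  ·
  (3,5): δ = 9.14°  ✓
  (4,5): δ = 83.54°  ·
antipodal pairs: 3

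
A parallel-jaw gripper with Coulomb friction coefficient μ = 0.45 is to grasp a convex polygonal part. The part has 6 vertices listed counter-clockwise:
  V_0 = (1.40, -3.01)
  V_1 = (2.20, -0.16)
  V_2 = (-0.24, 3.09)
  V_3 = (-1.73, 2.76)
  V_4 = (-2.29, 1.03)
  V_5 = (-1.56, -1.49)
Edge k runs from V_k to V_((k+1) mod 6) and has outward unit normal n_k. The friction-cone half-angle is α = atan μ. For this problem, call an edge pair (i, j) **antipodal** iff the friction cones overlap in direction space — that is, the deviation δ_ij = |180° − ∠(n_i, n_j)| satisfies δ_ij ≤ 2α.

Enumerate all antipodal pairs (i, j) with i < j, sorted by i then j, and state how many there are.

count = 5; pairs: (0,3), (0,4), (1,4), (1,5), (2,5)

α = atan 0.45 = 24.23°;  2α = 48.46°
n_0 = (+0.9628, -0.2703)
n_1 = (+0.7997, +0.6004)
n_2 = (-0.2162, +0.9763)
n_3 = (-0.9514, +0.3080)
n_4 = (-0.9605, -0.2782)
n_5 = (-0.4568, -0.8896)
  (0,1): δ = 127.42°  ·
  (0,2): δ = 61.83°  ·
  (0,3): δ = 2.26°  ✓
  (0,4): δ = 31.83°  ✓
  (0,5): δ = 78.50°  ·
  (1,2): δ = 114.41°  ·
  (1,3): δ = 54.83°  ·
  (1,4): δ = 20.74°  ✓
  (1,5): δ = 25.92°  ✓
  (2,3): δ = 120.42°  ·
  (2,4): δ = 86.33°  ·
  (2,5): δ = 39.67°  ✓
  (3,4): δ = 145.91°  ·
  (3,5): δ = 99.24°  ·
  (4,5): δ = 133.34°  ·
antipodal pairs: 5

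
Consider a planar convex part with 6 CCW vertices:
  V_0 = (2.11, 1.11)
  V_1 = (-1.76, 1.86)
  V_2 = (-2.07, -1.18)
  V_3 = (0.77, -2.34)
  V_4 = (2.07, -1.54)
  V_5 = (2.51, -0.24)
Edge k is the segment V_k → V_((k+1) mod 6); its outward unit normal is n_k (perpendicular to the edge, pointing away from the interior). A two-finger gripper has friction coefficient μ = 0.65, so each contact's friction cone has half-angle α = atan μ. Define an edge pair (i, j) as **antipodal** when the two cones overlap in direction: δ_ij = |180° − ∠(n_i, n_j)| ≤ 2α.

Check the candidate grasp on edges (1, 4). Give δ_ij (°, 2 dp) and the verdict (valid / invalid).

δ = 12.88°, valid

α = atan 0.65 = 33.02°;  2α = 66.05°
edge 1: e_1 = (-0.31, -3.04);  n_1 = (-0.9948, +0.1014)
edge 4: e_4 = (+0.44, +1.30);  n_4 = (+0.9472, -0.3206)
∠(n_1, n_4) = 167.12°
δ = |180° − 167.12°| = 12.88°
12.88° ≤ 2α = 66.05°  →  valid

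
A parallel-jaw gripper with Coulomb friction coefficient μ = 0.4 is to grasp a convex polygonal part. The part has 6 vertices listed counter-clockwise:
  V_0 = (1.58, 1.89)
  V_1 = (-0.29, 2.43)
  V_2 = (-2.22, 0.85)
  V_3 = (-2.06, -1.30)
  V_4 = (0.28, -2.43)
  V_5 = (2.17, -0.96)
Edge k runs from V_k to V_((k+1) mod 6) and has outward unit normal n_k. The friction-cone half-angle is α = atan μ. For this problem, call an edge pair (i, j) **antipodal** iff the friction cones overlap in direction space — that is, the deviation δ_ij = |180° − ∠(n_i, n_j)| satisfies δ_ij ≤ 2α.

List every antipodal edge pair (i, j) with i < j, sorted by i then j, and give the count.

α = atan 0.4 = 21.80°;  2α = 43.60°
n_0 = (+0.2774, +0.9607)
n_1 = (-0.6335, +0.7738)
n_2 = (-0.9972, -0.0742)
n_3 = (-0.4349, -0.9005)
n_4 = (+0.6139, -0.7894)
n_5 = (+0.9792, +0.2027)
  (0,1): δ = 124.59°  ·
  (0,2): δ = 69.64°  ·
  (0,3): δ = 9.67°  ✓
  (0,4): δ = 53.98°  ·
  (0,5): δ = 117.80°  ·
  (1,2): δ = 125.05°  ·
  (1,3): δ = 65.08°  ·
  (1,4): δ = 1.43°  ✓
  (1,5): δ = 62.39°  ·
  (2,3): δ = 120.03°  ·
  (2,4): δ = 56.38°  ·
  (2,5): δ = 7.44°  ✓
  (3,4): δ = 116.35°  ·
  (3,5): δ = 52.53°  ·
  (4,5): δ = 116.18°  ·
antipodal pairs: 3

count = 3; pairs: (0,3), (1,4), (2,5)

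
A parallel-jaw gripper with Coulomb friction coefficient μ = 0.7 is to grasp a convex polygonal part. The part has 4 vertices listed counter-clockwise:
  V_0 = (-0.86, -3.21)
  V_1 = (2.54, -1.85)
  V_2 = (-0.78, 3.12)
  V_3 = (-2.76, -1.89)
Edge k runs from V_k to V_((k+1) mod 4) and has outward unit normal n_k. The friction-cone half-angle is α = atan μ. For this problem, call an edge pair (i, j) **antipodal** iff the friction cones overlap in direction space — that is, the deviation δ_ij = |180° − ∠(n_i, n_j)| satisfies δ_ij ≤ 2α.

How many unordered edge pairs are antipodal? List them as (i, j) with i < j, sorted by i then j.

α = atan 0.7 = 34.99°;  2α = 69.98°
n_0 = (+0.3714, -0.9285)
n_1 = (+0.8315, +0.5555)
n_2 = (-0.9300, +0.3675)
n_3 = (-0.5706, -0.8213)
  (0,1): δ = 78.06°  ·
  (0,2): δ = 46.63°  ✓
  (0,3): δ = 123.41°  ·
  (1,2): δ = 55.31°  ✓
  (1,3): δ = 21.47°  ✓
  (2,3): δ = 103.22°  ·
antipodal pairs: 3

count = 3; pairs: (0,2), (1,2), (1,3)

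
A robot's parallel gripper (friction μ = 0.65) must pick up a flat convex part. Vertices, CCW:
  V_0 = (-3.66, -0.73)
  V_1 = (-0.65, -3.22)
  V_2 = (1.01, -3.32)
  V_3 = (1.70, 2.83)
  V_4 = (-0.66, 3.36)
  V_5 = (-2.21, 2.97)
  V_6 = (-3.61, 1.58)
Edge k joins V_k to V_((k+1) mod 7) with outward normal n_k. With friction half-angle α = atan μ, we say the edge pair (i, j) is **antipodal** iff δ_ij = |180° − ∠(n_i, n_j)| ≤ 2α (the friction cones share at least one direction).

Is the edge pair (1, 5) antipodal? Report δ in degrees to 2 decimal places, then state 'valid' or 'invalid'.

δ = 48.24°, valid

α = atan 0.65 = 33.02°;  2α = 66.05°
edge 1: e_1 = (+1.66, -0.10);  n_1 = (-0.0601, -0.9982)
edge 5: e_5 = (-1.40, -1.39);  n_5 = (-0.7046, +0.7096)
∠(n_1, n_5) = 131.76°
δ = |180° − 131.76°| = 48.24°
48.24° ≤ 2α = 66.05°  →  valid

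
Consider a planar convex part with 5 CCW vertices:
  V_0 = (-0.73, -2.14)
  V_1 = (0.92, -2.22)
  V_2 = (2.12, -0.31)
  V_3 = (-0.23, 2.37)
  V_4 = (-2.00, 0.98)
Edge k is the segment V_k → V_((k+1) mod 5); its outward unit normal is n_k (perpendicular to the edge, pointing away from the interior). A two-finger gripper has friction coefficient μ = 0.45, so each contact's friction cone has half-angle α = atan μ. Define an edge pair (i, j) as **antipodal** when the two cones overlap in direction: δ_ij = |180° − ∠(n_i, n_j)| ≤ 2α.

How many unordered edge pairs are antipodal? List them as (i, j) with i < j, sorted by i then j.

count = 4; pairs: (0,2), (0,3), (1,3), (2,4)

α = atan 0.45 = 24.23°;  2α = 48.46°
n_0 = (-0.0484, -0.9988)
n_1 = (+0.8468, -0.5320)
n_2 = (+0.7519, +0.6593)
n_3 = (-0.6176, +0.7865)
n_4 = (-0.9262, -0.3770)
  (0,1): δ = 119.36°  ·
  (0,2): δ = 45.98°  ✓
  (0,3): δ = 40.92°  ✓
  (0,4): δ = 114.92°  ·
  (1,2): δ = 106.61°  ·
  (1,3): δ = 19.72°  ✓
  (1,4): δ = 54.29°  ·
  (2,3): δ = 93.10°  ·
  (2,4): δ = 19.10°  ✓
  (3,4): δ = 105.99°  ·
antipodal pairs: 4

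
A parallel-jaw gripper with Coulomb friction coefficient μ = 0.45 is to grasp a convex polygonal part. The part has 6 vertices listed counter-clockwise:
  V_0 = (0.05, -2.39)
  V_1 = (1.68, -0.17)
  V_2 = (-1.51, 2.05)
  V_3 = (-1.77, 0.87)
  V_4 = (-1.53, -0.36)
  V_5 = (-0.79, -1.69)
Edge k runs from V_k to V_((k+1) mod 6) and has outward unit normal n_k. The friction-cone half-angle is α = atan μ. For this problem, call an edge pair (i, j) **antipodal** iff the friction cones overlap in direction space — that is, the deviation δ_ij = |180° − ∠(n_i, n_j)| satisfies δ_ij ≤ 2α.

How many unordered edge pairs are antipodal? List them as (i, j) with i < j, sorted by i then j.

count = 5; pairs: (0,2), (0,3), (1,3), (1,4), (1,5)

α = atan 0.45 = 24.23°;  2α = 48.46°
n_0 = (+0.8061, -0.5918)
n_1 = (+0.5712, +0.8208)
n_2 = (-0.9766, +0.2152)
n_3 = (-0.9815, -0.1915)
n_4 = (-0.8738, -0.4862)
n_5 = (-0.6402, -0.7682)
  (0,1): δ = 88.55°  ·
  (0,2): δ = 23.86°  ✓
  (0,3): δ = 47.33°  ✓
  (0,4): δ = 65.38°  ·
  (0,5): δ = 86.48°  ·
  (1,2): δ = 67.59°  ·
  (1,3): δ = 44.12°  ✓
  (1,4): δ = 26.07°  ✓
  (1,5): δ = 4.97°  ✓
  (2,3): δ = 156.53°  ·
  (2,4): δ = 138.48°  ·
  (2,5): δ = 117.38°  ·
  (3,4): δ = 161.95°  ·
  (3,5): δ = 140.85°  ·
  (4,5): δ = 158.90°  ·
antipodal pairs: 5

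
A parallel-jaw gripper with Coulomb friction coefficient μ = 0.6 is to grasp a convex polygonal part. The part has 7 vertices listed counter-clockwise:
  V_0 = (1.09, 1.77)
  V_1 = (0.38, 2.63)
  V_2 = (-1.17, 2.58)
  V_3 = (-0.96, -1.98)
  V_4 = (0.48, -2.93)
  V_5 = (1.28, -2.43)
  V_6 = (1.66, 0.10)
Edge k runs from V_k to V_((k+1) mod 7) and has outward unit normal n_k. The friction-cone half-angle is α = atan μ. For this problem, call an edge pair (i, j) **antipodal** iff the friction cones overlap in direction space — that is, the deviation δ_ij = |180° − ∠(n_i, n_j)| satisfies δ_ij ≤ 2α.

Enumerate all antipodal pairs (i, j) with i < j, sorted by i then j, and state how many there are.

count = 8; pairs: (0,2), (0,3), (1,3), (1,4), (2,4), (2,5), (2,6), (3,6)

α = atan 0.6 = 30.96°;  2α = 61.93°
n_0 = (+0.7712, +0.6366)
n_1 = (-0.0322, +0.9995)
n_2 = (-0.9989, -0.0460)
n_3 = (-0.5507, -0.8347)
n_4 = (+0.5300, -0.8480)
n_5 = (+0.9889, -0.1485)
n_6 = (+0.9464, +0.3230)
  (0,1): δ = 127.69°  ·
  (0,2): δ = 36.91°  ✓
  (0,3): δ = 17.04°  ✓
  (0,4): δ = 82.46°  ·
  (0,5): δ = 131.92°  ·
  (0,6): δ = 159.30°  ·
  (1,2): δ = 89.21°  ·
  (1,3): δ = 35.26°  ✓
  (1,4): δ = 30.16°  ✓
  (1,5): δ = 79.61°  ·
  (1,6): δ = 107.00°  ·
  (2,3): δ = 126.05°  ·
  (2,4): δ = 60.63°  ✓
  (2,5): δ = 11.18°  ✓
  (2,6): δ = 16.21°  ✓
  (3,4): δ = 114.58°  ·
  (3,5): δ = 65.13°  ·
  (3,6): δ = 37.74°  ✓
  (4,5): δ = 130.55°  ·
  (4,6): δ = 103.16°  ·
  (5,6): δ = 152.61°  ·
antipodal pairs: 8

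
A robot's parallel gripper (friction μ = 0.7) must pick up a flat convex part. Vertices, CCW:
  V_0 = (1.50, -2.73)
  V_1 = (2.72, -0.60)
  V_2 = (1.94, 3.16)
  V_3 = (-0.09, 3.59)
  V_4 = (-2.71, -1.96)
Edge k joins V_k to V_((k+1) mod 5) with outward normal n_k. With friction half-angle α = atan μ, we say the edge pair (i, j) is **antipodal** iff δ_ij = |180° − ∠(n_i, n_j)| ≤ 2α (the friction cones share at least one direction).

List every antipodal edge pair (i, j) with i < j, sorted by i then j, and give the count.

α = atan 0.7 = 34.99°;  2α = 69.98°
n_0 = (+0.8677, -0.4970)
n_1 = (+0.9792, +0.2031)
n_2 = (+0.2072, +0.9783)
n_3 = (-0.9043, +0.4269)
n_4 = (-0.1799, -0.9837)
  (0,1): δ = 138.48°  ·
  (0,2): δ = 72.16°  ·
  (0,3): δ = 4.53°  ✓
  (0,4): δ = 109.44°  ·
  (1,2): δ = 113.68°  ·
  (1,3): δ = 36.99°  ✓
  (1,4): δ = 67.92°  ✓
  (2,3): δ = 103.31°  ·
  (2,4): δ = 1.60°  ✓
  (3,4): δ = 75.09°  ·
antipodal pairs: 4

count = 4; pairs: (0,3), (1,3), (1,4), (2,4)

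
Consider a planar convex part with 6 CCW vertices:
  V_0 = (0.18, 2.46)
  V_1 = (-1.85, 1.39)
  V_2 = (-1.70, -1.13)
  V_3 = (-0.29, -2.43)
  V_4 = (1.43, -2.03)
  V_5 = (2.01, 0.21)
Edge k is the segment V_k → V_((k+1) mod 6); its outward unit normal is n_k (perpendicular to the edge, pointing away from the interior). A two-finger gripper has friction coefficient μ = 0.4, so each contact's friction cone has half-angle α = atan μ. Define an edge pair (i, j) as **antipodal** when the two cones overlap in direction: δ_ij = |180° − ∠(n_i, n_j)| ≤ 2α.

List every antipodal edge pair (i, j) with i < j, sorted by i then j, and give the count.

α = atan 0.4 = 21.80°;  2α = 43.60°
n_0 = (-0.4663, +0.8846)
n_1 = (-0.9982, -0.0594)
n_2 = (-0.6778, -0.7352)
n_3 = (+0.2265, -0.9740)
n_4 = (+0.9681, -0.2507)
n_5 = (+0.7758, +0.6310)
  (0,1): δ = 114.39°  ·
  (0,2): δ = 70.47°  ·
  (0,3): δ = 14.70°  ✓
  (0,4): δ = 47.69°  ·
  (0,5): δ = 101.33°  ·
  (1,2): δ = 136.08°  ·
  (1,3): δ = 80.31°  ·
  (1,4): δ = 17.92°  ✓
  (1,5): δ = 35.72°  ✓
  (2,3): δ = 124.23°  ·
  (2,4): δ = 61.84°  ·
  (2,5): δ = 8.20°  ✓
  (3,4): δ = 117.61°  ·
  (3,5): δ = 63.97°  ·
  (4,5): δ = 126.36°  ·
antipodal pairs: 4

count = 4; pairs: (0,3), (1,4), (1,5), (2,5)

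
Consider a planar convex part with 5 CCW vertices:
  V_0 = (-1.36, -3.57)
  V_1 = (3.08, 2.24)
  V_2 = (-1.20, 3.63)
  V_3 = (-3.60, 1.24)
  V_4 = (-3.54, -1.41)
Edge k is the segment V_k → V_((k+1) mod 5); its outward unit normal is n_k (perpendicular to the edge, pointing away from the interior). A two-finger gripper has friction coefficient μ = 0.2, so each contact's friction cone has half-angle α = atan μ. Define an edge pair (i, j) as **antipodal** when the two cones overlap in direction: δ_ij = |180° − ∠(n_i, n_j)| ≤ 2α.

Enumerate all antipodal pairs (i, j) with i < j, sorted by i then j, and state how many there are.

count = 1; pairs: (0,2)

α = atan 0.2 = 11.31°;  2α = 22.62°
n_0 = (+0.7946, -0.6072)
n_1 = (+0.3089, +0.9511)
n_2 = (-0.7056, +0.7086)
n_3 = (-0.9997, -0.0226)
n_4 = (-0.7038, -0.7104)
  (0,1): δ = 70.61°  ·
  (0,2): δ = 7.73°  ✓
  (0,3): δ = 38.68°  ·
  (0,4): δ = 82.65°  ·
  (1,2): δ = 117.13°  ·
  (1,3): δ = 70.71°  ·
  (1,4): δ = 26.74°  ·
  (2,3): δ = 133.58°  ·
  (2,4): δ = 89.62°  ·
  (3,4): δ = 136.03°  ·
antipodal pairs: 1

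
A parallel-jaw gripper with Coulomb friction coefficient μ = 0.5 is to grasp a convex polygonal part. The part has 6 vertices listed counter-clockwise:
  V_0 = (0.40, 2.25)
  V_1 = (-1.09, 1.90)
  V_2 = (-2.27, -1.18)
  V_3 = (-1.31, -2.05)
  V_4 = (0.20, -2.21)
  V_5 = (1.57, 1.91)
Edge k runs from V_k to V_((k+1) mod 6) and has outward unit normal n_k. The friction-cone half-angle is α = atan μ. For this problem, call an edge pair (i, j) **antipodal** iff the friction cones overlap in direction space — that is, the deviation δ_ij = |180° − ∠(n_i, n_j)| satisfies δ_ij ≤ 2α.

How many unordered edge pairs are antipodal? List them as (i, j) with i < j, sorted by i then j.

α = atan 0.5 = 26.57°;  2α = 53.13°
n_0 = (-0.2287, +0.9735)
n_1 = (-0.9338, +0.3578)
n_2 = (-0.6715, -0.7410)
n_3 = (-0.1054, -0.9944)
n_4 = (+0.9489, -0.3155)
n_5 = (+0.2791, +0.9603)
  (0,1): δ = 124.18°  ·
  (0,2): δ = 55.40°  ·
  (0,3): δ = 19.27°  ✓
  (0,4): δ = 58.39°  ·
  (0,5): δ = 150.58°  ·
  (1,2): δ = 111.22°  ·
  (1,3): δ = 75.09°  ·
  (1,4): δ = 2.57°  ✓
  (1,5): δ = 94.76°  ·
  (2,3): δ = 143.86°  ·
  (2,4): δ = 66.21°  ·
  (2,5): δ = 25.98°  ✓
  (3,4): δ = 102.34°  ·
  (3,5): δ = 10.16°  ✓
  (4,5): δ = 87.81°  ·
antipodal pairs: 4

count = 4; pairs: (0,3), (1,4), (2,5), (3,5)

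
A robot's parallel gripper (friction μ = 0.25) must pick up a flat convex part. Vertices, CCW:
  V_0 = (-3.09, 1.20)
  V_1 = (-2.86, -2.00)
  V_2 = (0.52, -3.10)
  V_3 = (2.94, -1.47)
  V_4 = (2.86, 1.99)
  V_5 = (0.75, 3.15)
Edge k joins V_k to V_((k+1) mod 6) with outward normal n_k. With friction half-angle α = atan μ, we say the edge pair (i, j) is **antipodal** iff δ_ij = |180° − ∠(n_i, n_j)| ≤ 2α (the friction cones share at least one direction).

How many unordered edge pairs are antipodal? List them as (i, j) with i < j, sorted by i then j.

count = 3; pairs: (0,3), (1,4), (2,5)

α = atan 0.25 = 14.04°;  2α = 28.07°
n_0 = (-0.9974, -0.0717)
n_1 = (-0.3095, -0.9509)
n_2 = (+0.5586, -0.8294)
n_3 = (+0.9997, +0.0231)
n_4 = (+0.4818, +0.8763)
n_5 = (-0.4528, +0.8916)
  (0,1): δ = 112.14°  ·
  (0,2): δ = 60.15°  ·
  (0,3): δ = 2.79°  ✓
  (0,4): δ = 57.09°  ·
  (0,5): δ = 112.81°  ·
  (1,2): δ = 128.01°  ·
  (1,3): δ = 70.65°  ·
  (1,4): δ = 10.77°  ✓
  (1,5): δ = 44.95°  ·
  (2,3): δ = 122.64°  ·
  (2,4): δ = 62.76°  ·
  (2,5): δ = 7.04°  ✓
  (3,4): δ = 120.12°  ·
  (3,5): δ = 64.40°  ·
  (4,5): δ = 124.28°  ·
antipodal pairs: 3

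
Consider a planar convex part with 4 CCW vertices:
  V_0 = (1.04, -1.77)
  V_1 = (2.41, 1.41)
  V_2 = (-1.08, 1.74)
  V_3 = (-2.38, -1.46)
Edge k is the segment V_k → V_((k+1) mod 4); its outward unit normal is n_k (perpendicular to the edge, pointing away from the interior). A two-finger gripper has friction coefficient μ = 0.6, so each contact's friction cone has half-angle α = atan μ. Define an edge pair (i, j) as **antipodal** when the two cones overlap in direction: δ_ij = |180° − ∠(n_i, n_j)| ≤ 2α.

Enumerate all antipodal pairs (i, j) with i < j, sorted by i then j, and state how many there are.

count = 2; pairs: (0,2), (1,3)

α = atan 0.6 = 30.96°;  2α = 61.93°
n_0 = (+0.9184, -0.3957)
n_1 = (+0.0941, +0.9956)
n_2 = (-0.9265, +0.3764)
n_3 = (-0.0903, -0.9959)
  (0,1): δ = 72.09°  ·
  (0,2): δ = 1.20°  ✓
  (0,3): δ = 108.13°  ·
  (1,2): δ = 106.71°  ·
  (1,3): δ = 0.22°  ✓
  (2,3): δ = 73.07°  ·
antipodal pairs: 2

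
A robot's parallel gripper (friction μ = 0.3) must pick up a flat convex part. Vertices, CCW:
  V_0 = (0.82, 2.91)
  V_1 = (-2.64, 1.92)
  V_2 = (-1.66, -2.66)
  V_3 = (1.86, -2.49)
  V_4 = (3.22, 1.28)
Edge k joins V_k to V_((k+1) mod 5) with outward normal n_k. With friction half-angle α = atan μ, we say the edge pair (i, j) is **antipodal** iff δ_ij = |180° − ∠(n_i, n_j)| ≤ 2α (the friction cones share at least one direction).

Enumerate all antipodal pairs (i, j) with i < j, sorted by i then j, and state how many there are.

count = 2; pairs: (0,2), (1,3)

α = atan 0.3 = 16.70°;  2α = 33.40°
n_0 = (-0.2751, +0.9614)
n_1 = (-0.9779, -0.2092)
n_2 = (+0.0482, -0.9988)
n_3 = (+0.9407, -0.3393)
n_4 = (+0.5618, +0.8272)
  (0,1): δ = 93.89°  ·
  (0,2): δ = 13.20°  ✓
  (0,3): δ = 54.20°  ·
  (0,4): δ = 129.85°  ·
  (1,2): δ = 99.31°  ·
  (1,3): δ = 31.91°  ✓
  (1,4): δ = 43.74°  ·
  (2,3): δ = 112.60°  ·
  (2,4): δ = 36.95°  ·
  (3,4): δ = 104.35°  ·
antipodal pairs: 2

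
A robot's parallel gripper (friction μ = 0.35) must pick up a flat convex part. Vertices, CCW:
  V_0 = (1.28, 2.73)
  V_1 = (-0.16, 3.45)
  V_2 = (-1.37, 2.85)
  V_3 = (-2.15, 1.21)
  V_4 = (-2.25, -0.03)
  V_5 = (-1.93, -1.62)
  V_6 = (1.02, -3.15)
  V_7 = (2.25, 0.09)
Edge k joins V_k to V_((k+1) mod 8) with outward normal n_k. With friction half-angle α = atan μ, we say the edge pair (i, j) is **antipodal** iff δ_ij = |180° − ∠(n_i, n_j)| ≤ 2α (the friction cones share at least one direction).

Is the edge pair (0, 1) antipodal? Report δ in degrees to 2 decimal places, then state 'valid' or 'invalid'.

α = atan 0.35 = 19.29°;  2α = 38.58°
edge 0: e_0 = (-1.44, +0.72);  n_0 = (+0.4472, +0.8944)
edge 1: e_1 = (-1.21, -0.60);  n_1 = (-0.4442, +0.8959)
∠(n_0, n_1) = 52.94°
δ = |180° − 52.94°| = 127.06°
127.06° > 2α = 38.58°  →  invalid

δ = 127.06°, invalid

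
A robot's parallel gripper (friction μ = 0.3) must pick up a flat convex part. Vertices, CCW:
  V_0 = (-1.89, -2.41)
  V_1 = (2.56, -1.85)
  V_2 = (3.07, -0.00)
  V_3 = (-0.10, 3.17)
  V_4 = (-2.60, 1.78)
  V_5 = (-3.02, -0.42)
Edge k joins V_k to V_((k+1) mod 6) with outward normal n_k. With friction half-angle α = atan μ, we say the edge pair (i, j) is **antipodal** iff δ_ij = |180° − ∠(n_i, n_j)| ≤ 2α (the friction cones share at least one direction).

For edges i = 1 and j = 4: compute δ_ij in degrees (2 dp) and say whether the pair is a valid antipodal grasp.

α = atan 0.3 = 16.70°;  2α = 33.40°
edge 1: e_1 = (+0.51, +1.85);  n_1 = (+0.9640, -0.2658)
edge 4: e_4 = (-0.42, -2.20);  n_4 = (-0.9823, +0.1875)
∠(n_1, n_4) = 175.40°
δ = |180° − 175.40°| = 4.60°
4.60° ≤ 2α = 33.40°  →  valid

δ = 4.60°, valid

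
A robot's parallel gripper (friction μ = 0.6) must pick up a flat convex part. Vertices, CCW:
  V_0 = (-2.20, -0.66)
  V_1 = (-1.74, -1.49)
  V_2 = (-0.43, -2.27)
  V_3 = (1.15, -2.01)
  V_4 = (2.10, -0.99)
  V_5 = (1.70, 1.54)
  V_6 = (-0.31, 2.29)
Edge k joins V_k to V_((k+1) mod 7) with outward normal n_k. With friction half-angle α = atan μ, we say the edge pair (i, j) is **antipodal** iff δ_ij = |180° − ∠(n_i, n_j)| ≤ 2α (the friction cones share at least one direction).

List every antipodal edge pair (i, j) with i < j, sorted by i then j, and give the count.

count = 8; pairs: (0,4), (0,5), (1,4), (1,5), (2,5), (2,6), (3,6), (4,6)

α = atan 0.6 = 30.96°;  2α = 61.93°
n_0 = (-0.8747, -0.4847)
n_1 = (-0.5116, -0.8592)
n_2 = (+0.1624, -0.9867)
n_3 = (+0.7318, -0.6816)
n_4 = (+0.9877, +0.1562)
n_5 = (+0.3496, +0.9369)
n_6 = (-0.8420, +0.5395)
  (0,1): δ = 149.77°  ·
  (0,2): δ = 109.65°  ·
  (0,3): δ = 71.96°  ·
  (0,4): δ = 20.01°  ✓
  (0,5): δ = 40.54°  ✓
  (0,6): δ = 118.36°  ·
  (1,2): δ = 139.88°  ·
  (1,3): δ = 102.19°  ·
  (1,4): δ = 50.25°  ✓
  (1,5): δ = 10.31°  ✓
  (1,6): δ = 88.12°  ·
  (2,3): δ = 142.31°  ·
  (2,4): δ = 90.36°  ·
  (2,5): δ = 29.81°  ✓
  (2,6): δ = 48.01°  ✓
  (3,4): δ = 128.05°  ·
  (3,5): δ = 67.50°  ·
  (3,6): δ = 10.32°  ✓
  (4,5): δ = 119.45°  ·
  (4,6): δ = 41.63°  ✓
  (5,6): δ = 102.18°  ·
antipodal pairs: 8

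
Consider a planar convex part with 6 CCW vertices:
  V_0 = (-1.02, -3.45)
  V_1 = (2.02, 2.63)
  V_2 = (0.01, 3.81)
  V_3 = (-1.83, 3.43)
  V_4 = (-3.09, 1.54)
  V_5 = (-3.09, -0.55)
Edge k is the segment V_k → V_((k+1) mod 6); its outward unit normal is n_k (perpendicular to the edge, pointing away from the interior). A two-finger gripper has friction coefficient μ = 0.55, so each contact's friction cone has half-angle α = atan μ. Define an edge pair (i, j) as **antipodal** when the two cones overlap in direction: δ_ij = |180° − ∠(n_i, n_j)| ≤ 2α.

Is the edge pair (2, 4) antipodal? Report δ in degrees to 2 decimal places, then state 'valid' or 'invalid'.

α = atan 0.55 = 28.81°;  2α = 57.62°
edge 2: e_2 = (-1.84, -0.38);  n_2 = (-0.2023, +0.9793)
edge 4: e_4 = (+0.00, -2.09);  n_4 = (-1.0000, -0.0000)
∠(n_2, n_4) = 78.33°
δ = |180° − 78.33°| = 101.67°
101.67° > 2α = 57.62°  →  invalid

δ = 101.67°, invalid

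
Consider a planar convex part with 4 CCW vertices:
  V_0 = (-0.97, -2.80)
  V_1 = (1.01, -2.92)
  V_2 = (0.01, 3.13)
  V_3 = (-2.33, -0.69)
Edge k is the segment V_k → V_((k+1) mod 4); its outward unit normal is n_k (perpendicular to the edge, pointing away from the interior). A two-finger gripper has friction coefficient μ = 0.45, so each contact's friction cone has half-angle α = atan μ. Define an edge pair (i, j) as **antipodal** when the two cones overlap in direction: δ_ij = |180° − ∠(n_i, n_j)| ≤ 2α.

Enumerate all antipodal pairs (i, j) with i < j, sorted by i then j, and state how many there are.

α = atan 0.45 = 24.23°;  2α = 48.46°
n_0 = (-0.0605, -0.9982)
n_1 = (+0.9866, +0.1631)
n_2 = (-0.8527, +0.5224)
n_3 = (-0.8405, -0.5418)
  (0,1): δ = 77.15°  ·
  (0,2): δ = 61.98°  ·
  (0,3): δ = 126.27°  ·
  (1,2): δ = 40.88°  ✓
  (1,3): δ = 23.42°  ✓
  (2,3): δ = 115.71°  ·
antipodal pairs: 2

count = 2; pairs: (1,2), (1,3)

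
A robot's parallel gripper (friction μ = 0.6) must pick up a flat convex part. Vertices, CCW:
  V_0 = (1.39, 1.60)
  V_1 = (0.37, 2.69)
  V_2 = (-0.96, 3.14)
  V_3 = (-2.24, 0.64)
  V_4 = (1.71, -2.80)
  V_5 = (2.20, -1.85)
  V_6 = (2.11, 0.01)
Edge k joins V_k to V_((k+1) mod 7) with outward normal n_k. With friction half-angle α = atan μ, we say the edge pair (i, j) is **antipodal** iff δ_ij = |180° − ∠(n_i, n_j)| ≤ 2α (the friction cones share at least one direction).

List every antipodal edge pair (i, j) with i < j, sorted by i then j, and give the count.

α = atan 0.6 = 30.96°;  2α = 61.93°
n_0 = (+0.7302, +0.6833)
n_1 = (+0.3205, +0.9472)
n_2 = (-0.8901, +0.4557)
n_3 = (-0.6567, -0.7541)
n_4 = (+0.8887, -0.4584)
n_5 = (+0.9988, +0.0483)
n_6 = (+0.9110, +0.4125)
  (0,1): δ = 151.79°  ·
  (0,2): δ = 70.21°  ·
  (0,3): δ = 5.85°  ✓
  (0,4): δ = 109.62°  ·
  (0,5): δ = 139.67°  ·
  (0,6): δ = 161.26°  ·
  (1,2): δ = 98.42°  ·
  (1,3): δ = 22.36°  ✓
  (1,4): δ = 81.41°  ·
  (1,5): δ = 111.46°  ·
  (1,6): δ = 133.06°  ·
  (2,3): δ = 103.94°  ·
  (2,4): δ = 0.17°  ✓
  (2,5): δ = 29.88°  ✓
  (2,6): δ = 51.47°  ✓
  (3,4): δ = 76.23°  ·
  (3,5): δ = 46.18°  ✓
  (3,6): δ = 24.59°  ✓
  (4,5): δ = 149.95°  ·
  (4,6): δ = 128.35°  ·
  (5,6): δ = 158.41°  ·
antipodal pairs: 7

count = 7; pairs: (0,3), (1,3), (2,4), (2,5), (2,6), (3,5), (3,6)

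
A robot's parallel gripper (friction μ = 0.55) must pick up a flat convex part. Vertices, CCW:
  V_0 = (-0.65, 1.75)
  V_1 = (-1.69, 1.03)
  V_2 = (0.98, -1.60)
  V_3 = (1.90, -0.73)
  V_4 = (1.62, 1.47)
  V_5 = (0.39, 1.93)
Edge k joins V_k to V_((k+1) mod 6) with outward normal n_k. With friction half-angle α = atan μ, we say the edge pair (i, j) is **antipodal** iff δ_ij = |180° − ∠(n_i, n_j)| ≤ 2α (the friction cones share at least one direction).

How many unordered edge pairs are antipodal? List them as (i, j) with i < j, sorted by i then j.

count = 5; pairs: (0,2), (1,3), (1,4), (1,5), (2,5)

α = atan 0.55 = 28.81°;  2α = 57.62°
n_0 = (-0.5692, +0.8222)
n_1 = (-0.7018, -0.7124)
n_2 = (+0.6871, -0.7266)
n_3 = (+0.9920, +0.1263)
n_4 = (+0.3503, +0.9366)
n_5 = (-0.1705, +0.9854)
  (0,1): δ = 79.26°  ·
  (0,2): δ = 8.70°  ✓
  (0,3): δ = 62.56°  ·
  (0,4): δ = 124.80°  ·
  (0,5): δ = 155.12°  ·
  (1,2): δ = 92.03°  ·
  (1,3): δ = 38.18°  ✓
  (1,4): δ = 24.06°  ✓
  (1,5): δ = 54.39°  ✓
  (2,3): δ = 126.15°  ·
  (2,4): δ = 63.90°  ·
  (2,5): δ = 33.58°  ✓
  (3,4): δ = 117.76°  ·
  (3,5): δ = 87.43°  ·
  (4,5): δ = 149.68°  ·
antipodal pairs: 5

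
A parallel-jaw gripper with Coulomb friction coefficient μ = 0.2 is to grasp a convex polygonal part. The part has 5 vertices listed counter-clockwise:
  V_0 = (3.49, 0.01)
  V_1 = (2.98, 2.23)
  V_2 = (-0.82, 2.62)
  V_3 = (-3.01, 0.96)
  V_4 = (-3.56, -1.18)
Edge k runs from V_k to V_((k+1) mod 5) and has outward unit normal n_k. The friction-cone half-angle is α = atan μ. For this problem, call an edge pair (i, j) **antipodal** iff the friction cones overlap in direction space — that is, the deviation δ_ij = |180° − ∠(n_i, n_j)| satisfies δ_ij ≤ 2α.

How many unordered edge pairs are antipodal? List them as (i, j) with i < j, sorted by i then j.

α = atan 0.2 = 11.31°;  2α = 22.62°
n_0 = (+0.9746, +0.2239)
n_1 = (+0.1021, +0.9948)
n_2 = (-0.6041, +0.7969)
n_3 = (-0.9685, +0.2489)
n_4 = (+0.1664, -0.9861)
  (0,1): δ = 108.80°  ·
  (0,2): δ = 65.78°  ·
  (0,3): δ = 27.35°  ·
  (0,4): δ = 86.64°  ·
  (1,2): δ = 136.98°  ·
  (1,3): δ = 98.55°  ·
  (1,4): δ = 15.44°  ✓
  (2,3): δ = 141.58°  ·
  (2,4): δ = 27.58°  ·
  (3,4): δ = 66.01°  ·
antipodal pairs: 1

count = 1; pairs: (1,4)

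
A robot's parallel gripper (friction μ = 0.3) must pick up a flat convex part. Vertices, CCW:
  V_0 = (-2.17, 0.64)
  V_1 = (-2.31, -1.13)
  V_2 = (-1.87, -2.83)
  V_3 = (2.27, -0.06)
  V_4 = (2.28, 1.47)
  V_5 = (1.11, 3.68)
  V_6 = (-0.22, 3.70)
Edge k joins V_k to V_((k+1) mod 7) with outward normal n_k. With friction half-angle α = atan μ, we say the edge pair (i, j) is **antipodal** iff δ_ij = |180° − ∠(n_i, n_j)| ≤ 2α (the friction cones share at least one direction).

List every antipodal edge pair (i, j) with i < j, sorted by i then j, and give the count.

count = 6; pairs: (0,3), (0,4), (1,3), (1,4), (2,6), (3,6)

α = atan 0.3 = 16.70°;  2α = 33.40°
n_0 = (-0.9969, +0.0788)
n_1 = (-0.9681, -0.2506)
n_2 = (+0.5561, -0.8311)
n_3 = (+1.0000, -0.0065)
n_4 = (+0.8838, +0.4679)
n_5 = (+0.0150, +0.9999)
n_6 = (-0.8433, +0.5374)
  (0,1): δ = 160.97°  ·
  (0,2): δ = 51.69°  ·
  (0,3): δ = 4.15°  ✓
  (0,4): δ = 32.42°  ✓
  (0,5): δ = 93.66°  ·
  (0,6): δ = 152.01°  ·
  (1,2): δ = 70.73°  ·
  (1,3): δ = 14.89°  ✓
  (1,4): δ = 13.39°  ✓
  (1,5): δ = 74.63°  ·
  (1,6): δ = 132.98°  ·
  (2,3): δ = 124.16°  ·
  (2,4): δ = 95.89°  ·
  (2,5): δ = 34.65°  ·
  (2,6): δ = 23.71°  ✓
  (3,4): δ = 151.73°  ·
  (3,5): δ = 90.49°  ·
  (3,6): δ = 32.13°  ✓
  (4,5): δ = 118.76°  ·
  (4,6): δ = 60.40°  ·
  (5,6): δ = 121.65°  ·
antipodal pairs: 6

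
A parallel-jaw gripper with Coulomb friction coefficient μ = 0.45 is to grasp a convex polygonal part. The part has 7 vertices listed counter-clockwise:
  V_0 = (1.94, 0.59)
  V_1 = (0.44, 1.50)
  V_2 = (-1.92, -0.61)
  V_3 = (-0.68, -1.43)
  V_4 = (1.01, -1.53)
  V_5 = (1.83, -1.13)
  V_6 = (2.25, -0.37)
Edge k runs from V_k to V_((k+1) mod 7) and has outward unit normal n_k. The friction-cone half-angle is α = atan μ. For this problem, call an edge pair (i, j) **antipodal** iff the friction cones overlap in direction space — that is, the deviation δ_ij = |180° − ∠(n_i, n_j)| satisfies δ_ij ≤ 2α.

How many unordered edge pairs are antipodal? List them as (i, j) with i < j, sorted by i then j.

α = atan 0.45 = 24.23°;  2α = 48.46°
n_0 = (+0.5187, +0.8550)
n_1 = (-0.6665, +0.7455)
n_2 = (-0.5516, -0.8341)
n_3 = (-0.0591, -0.9983)
n_4 = (+0.4384, -0.8988)
n_5 = (+0.8752, -0.4837)
n_6 = (+0.9516, +0.3073)
  (0,1): δ = 106.96°  ·
  (0,2): δ = 2.23°  ✓
  (0,3): δ = 27.86°  ✓
  (0,4): δ = 57.25°  ·
  (0,5): δ = 92.32°  ·
  (0,6): δ = 139.14°  ·
  (1,2): δ = 75.28°  ·
  (1,3): δ = 45.19°  ✓
  (1,4): δ = 15.80°  ✓
  (1,5): δ = 19.27°  ✓
  (1,6): δ = 66.10°  ·
  (2,3): δ = 149.91°  ·
  (2,4): δ = 120.52°  ·
  (2,5): δ = 85.45°  ·
  (2,6): δ = 38.63°  ✓
  (3,4): δ = 150.61°  ·
  (3,5): δ = 115.54°  ·
  (3,6): δ = 68.72°  ·
  (4,5): δ = 144.93°  ·
  (4,6): δ = 98.11°  ·
  (5,6): δ = 133.18°  ·
antipodal pairs: 6

count = 6; pairs: (0,2), (0,3), (1,3), (1,4), (1,5), (2,6)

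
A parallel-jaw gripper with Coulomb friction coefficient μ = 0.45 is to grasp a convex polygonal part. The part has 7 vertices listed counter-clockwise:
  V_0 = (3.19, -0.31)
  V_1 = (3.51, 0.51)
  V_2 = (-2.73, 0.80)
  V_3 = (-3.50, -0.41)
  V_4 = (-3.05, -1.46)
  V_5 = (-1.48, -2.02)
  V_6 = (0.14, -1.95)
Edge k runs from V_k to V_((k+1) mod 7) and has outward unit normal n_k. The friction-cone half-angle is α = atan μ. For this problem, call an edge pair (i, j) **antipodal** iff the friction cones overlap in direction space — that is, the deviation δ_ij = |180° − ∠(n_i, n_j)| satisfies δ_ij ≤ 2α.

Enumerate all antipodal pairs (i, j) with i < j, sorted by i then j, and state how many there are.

count = 6; pairs: (0,2), (0,3), (1,4), (1,5), (1,6), (2,6)

α = atan 0.45 = 24.23°;  2α = 48.46°
n_0 = (+0.9316, -0.3635)
n_1 = (+0.0464, +0.9989)
n_2 = (-0.8437, +0.5369)
n_3 = (-0.9191, -0.3939)
n_4 = (-0.3360, -0.9419)
n_5 = (+0.0432, -0.9991)
n_6 = (+0.4736, -0.8807)
  (0,1): δ = 71.34°  ·
  (0,2): δ = 11.15°  ✓
  (0,3): δ = 44.52°  ✓
  (0,4): δ = 91.69°  ·
  (0,5): δ = 113.79°  ·
  (0,6): δ = 139.59°  ·
  (1,2): δ = 119.81°  ·
  (1,3): δ = 64.14°  ·
  (1,4): δ = 16.97°  ✓
  (1,5): δ = 5.14°  ✓
  (1,6): δ = 30.93°  ✓
  (2,3): δ = 124.33°  ·
  (2,4): δ = 77.16°  ·
  (2,5): δ = 55.05°  ·
  (2,6): δ = 29.26°  ✓
  (3,4): δ = 132.83°  ·
  (3,5): δ = 110.72°  ·
  (3,6): δ = 84.93°  ·
  (4,5): δ = 157.90°  ·
  (4,6): δ = 132.10°  ·
  (5,6): δ = 154.21°  ·
antipodal pairs: 6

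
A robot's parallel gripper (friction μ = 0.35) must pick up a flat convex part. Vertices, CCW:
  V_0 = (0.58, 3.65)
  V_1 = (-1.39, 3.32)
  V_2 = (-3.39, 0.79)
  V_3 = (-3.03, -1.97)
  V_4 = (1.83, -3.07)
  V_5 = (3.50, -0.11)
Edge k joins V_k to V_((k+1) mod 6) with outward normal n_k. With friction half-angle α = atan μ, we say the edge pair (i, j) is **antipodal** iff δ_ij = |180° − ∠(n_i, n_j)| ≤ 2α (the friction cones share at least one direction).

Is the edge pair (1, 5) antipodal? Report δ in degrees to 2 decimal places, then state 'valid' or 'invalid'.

α = atan 0.35 = 19.29°;  2α = 38.58°
edge 1: e_1 = (-2.00, -2.53);  n_1 = (-0.7845, +0.6201)
edge 5: e_5 = (-2.92, +3.76);  n_5 = (+0.7898, +0.6134)
∠(n_1, n_5) = 103.84°
δ = |180° − 103.84°| = 76.16°
76.16° > 2α = 38.58°  →  invalid

δ = 76.16°, invalid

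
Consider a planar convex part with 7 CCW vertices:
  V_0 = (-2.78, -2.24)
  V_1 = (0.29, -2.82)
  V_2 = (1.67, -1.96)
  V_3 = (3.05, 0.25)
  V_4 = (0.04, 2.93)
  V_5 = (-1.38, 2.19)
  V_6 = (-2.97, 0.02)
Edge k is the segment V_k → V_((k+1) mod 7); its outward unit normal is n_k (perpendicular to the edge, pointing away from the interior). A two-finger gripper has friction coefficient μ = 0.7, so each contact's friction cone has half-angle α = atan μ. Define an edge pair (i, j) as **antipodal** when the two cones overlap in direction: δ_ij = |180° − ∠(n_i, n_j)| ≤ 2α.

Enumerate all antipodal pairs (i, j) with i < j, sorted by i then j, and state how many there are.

α = atan 0.7 = 34.99°;  2α = 69.98°
n_0 = (-0.1856, -0.9826)
n_1 = (+0.5289, -0.8487)
n_2 = (+0.8482, -0.5297)
n_3 = (+0.6650, +0.7469)
n_4 = (-0.4621, +0.8868)
n_5 = (-0.8066, +0.5910)
n_6 = (-0.9965, -0.0838)
  (0,1): δ = 137.37°  ·
  (0,2): δ = 111.28°  ·
  (0,3): δ = 30.98°  ✓
  (0,4): δ = 38.22°  ✓
  (0,5): δ = 64.47°  ✓
  (0,6): δ = 105.50°  ·
  (1,2): δ = 153.91°  ·
  (1,3): δ = 73.61°  ·
  (1,4): δ = 4.41°  ✓
  (1,5): δ = 21.84°  ✓
  (1,6): δ = 62.87°  ✓
  (2,3): δ = 99.70°  ·
  (2,4): δ = 30.49°  ✓
  (2,5): δ = 4.25°  ✓
  (2,6): δ = 36.79°  ✓
  (3,4): δ = 110.79°  ·
  (3,5): δ = 84.55°  ·
  (3,6): δ = 43.51°  ✓
  (4,5): δ = 153.76°  ·
  (4,6): δ = 112.72°  ·
  (5,6): δ = 138.96°  ·
antipodal pairs: 10

count = 10; pairs: (0,3), (0,4), (0,5), (1,4), (1,5), (1,6), (2,4), (2,5), (2,6), (3,6)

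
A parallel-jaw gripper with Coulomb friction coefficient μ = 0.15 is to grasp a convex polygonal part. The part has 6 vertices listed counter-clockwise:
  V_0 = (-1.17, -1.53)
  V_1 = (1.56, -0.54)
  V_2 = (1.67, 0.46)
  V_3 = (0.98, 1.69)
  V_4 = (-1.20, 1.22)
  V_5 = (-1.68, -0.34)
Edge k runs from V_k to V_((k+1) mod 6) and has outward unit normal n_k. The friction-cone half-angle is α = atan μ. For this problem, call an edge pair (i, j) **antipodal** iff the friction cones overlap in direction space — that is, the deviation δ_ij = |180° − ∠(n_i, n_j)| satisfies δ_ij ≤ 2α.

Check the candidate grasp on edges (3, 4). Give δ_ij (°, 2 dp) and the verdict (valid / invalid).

α = atan 0.15 = 8.53°;  2α = 17.06°
edge 3: e_3 = (-2.18, -0.47);  n_3 = (-0.2108, +0.9775)
edge 4: e_4 = (-0.48, -1.56);  n_4 = (-0.9558, +0.2941)
∠(n_3, n_4) = 60.73°
δ = |180° − 60.73°| = 119.27°
119.27° > 2α = 17.06°  →  invalid

δ = 119.27°, invalid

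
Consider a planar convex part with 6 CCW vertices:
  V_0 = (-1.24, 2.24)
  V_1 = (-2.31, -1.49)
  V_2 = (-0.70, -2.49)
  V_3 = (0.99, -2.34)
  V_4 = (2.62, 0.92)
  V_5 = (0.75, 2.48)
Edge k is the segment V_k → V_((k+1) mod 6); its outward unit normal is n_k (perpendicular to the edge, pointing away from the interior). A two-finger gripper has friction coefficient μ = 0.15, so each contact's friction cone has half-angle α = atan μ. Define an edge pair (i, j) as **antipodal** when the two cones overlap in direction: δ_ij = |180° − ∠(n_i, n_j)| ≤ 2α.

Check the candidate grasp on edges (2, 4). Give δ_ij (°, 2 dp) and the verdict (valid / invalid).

α = atan 0.15 = 8.53°;  2α = 17.06°
edge 2: e_2 = (+1.69, +0.15);  n_2 = (+0.0884, -0.9961)
edge 4: e_4 = (-1.87, +1.56);  n_4 = (+0.6406, +0.7679)
∠(n_2, n_4) = 135.09°
δ = |180° − 135.09°| = 44.91°
44.91° > 2α = 17.06°  →  invalid

δ = 44.91°, invalid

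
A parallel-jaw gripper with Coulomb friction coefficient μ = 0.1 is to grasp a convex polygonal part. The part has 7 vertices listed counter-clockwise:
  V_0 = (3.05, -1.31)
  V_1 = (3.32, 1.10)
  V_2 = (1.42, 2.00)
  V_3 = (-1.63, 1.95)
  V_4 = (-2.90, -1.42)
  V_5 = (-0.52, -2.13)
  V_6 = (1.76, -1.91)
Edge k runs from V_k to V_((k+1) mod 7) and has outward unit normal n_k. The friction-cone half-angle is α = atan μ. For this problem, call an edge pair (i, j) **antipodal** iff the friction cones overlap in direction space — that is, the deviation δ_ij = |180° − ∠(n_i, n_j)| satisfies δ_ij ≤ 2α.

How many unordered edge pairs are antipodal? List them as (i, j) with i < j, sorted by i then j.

count = 2; pairs: (1,4), (2,5)

α = atan 0.1 = 5.71°;  2α = 11.42°
n_0 = (+0.9938, -0.1113)
n_1 = (+0.4281, +0.9037)
n_2 = (-0.0164, +0.9999)
n_3 = (-0.9358, +0.3526)
n_4 = (-0.2859, -0.9583)
n_5 = (+0.0960, -0.9954)
n_6 = (+0.4217, -0.9067)
  (0,1): δ = 108.95°  ·
  (0,2): δ = 82.67°  ·
  (0,3): δ = 14.26°  ·
  (0,4): δ = 79.78°  ·
  (0,5): δ = 101.90°  ·
  (0,6): δ = 121.34°  ·
  (1,2): δ = 153.71°  ·
  (1,3): δ = 85.30°  ·
  (1,4): δ = 8.74°  ✓
  (1,5): δ = 30.86°  ·
  (1,6): δ = 50.29°  ·
  (2,3): δ = 111.59°  ·
  (2,4): δ = 17.55°  ·
  (2,5): δ = 4.57°  ✓
  (2,6): δ = 24.00°  ·
  (3,4): δ = 85.96°  ·
  (3,5): δ = 63.84°  ·
  (3,6): δ = 44.41°  ·
  (4,5): δ = 157.88°  ·
  (4,6): δ = 138.45°  ·
  (5,6): δ = 160.57°  ·
antipodal pairs: 2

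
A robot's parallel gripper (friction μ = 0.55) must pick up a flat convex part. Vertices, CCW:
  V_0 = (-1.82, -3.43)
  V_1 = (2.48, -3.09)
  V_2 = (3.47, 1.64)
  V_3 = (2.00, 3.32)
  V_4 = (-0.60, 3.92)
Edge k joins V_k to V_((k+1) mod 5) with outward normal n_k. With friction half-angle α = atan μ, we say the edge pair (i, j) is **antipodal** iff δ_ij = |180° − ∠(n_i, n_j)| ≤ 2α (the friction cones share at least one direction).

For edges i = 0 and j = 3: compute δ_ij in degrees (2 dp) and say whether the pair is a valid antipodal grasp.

δ = 17.52°, valid

α = atan 0.55 = 28.81°;  2α = 57.62°
edge 0: e_0 = (+4.30, +0.34);  n_0 = (+0.0788, -0.9969)
edge 3: e_3 = (-2.60, +0.60);  n_3 = (+0.2249, +0.9744)
∠(n_0, n_3) = 162.48°
δ = |180° − 162.48°| = 17.52°
17.52° ≤ 2α = 57.62°  →  valid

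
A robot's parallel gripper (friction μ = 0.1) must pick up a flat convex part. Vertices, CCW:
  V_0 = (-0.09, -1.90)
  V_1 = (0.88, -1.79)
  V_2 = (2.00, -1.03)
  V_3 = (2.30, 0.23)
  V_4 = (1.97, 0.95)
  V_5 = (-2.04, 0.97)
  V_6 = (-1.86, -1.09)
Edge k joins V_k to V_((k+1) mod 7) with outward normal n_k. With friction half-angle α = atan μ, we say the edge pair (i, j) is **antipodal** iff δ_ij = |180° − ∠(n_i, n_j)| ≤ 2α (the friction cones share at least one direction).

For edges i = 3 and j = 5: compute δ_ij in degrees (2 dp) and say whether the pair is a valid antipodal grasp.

α = atan 0.1 = 5.71°;  2α = 11.42°
edge 3: e_3 = (-0.33, +0.72);  n_3 = (+0.9091, +0.4167)
edge 5: e_5 = (+0.18, -2.06);  n_5 = (-0.9962, -0.0870)
∠(n_3, n_5) = 160.37°
δ = |180° − 160.37°| = 19.63°
19.63° > 2α = 11.42°  →  invalid

δ = 19.63°, invalid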